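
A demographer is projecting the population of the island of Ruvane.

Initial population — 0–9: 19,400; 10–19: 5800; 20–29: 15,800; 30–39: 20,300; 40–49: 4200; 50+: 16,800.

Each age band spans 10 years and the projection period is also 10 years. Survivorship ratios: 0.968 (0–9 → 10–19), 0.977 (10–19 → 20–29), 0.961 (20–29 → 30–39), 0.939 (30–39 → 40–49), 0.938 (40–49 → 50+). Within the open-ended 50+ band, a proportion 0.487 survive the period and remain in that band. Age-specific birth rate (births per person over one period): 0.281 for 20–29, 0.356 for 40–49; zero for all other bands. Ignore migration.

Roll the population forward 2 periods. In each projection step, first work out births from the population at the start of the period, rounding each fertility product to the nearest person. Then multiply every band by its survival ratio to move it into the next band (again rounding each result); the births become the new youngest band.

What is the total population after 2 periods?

Let group 1 be 0–9 through group 6 = 50+.
[period 1]
Births: 15800 × 0.281 = 4440  |  4200 × 0.356 = 1495 → 5935
Group 2: 19400 × 0.968 = 18779
Group 3: 5800 × 0.977 = 5667
Group 4: 15800 × 0.961 = 15184
Group 5: 20300 × 0.939 = 19062
Group 6: 4200 × 0.938 + 16800 × 0.487 = 3940 + 8182 = 12122
Giving 5935 / 18779 / 5667 / 15184 / 19062 / 12122.
[period 2]
Births: 5667 × 0.281 = 1592  |  19062 × 0.356 = 6786 → 8378
Group 2: 5935 × 0.968 = 5745
Group 3: 18779 × 0.977 = 18347
Group 4: 5667 × 0.961 = 5446
Group 5: 15184 × 0.939 = 14258
Group 6: 19062 × 0.938 + 12122 × 0.487 = 17880 + 5903 = 23783
Giving 8378 / 5745 / 18347 / 5446 / 14258 / 23783.
Total after period 2: 8378 + 5745 + 18347 + 5446 + 14258 + 23783 = 75957

75957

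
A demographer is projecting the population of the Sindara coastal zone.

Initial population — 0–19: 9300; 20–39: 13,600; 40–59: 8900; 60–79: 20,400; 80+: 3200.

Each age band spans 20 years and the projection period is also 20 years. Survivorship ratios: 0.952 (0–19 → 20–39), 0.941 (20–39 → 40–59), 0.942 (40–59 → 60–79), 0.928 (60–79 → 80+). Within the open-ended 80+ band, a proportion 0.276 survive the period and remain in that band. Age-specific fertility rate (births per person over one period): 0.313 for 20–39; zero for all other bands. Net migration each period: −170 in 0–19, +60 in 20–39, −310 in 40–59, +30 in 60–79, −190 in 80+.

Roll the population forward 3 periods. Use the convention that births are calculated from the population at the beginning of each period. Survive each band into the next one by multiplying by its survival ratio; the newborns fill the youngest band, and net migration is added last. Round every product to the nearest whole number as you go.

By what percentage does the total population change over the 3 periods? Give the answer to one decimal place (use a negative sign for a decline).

After projecting period 1:
Births: 13600 * 0.313 = 4257
20–39: 9300 * 0.952 = 8854
40–59: 13600 * 0.941 = 12798
60–79: 8900 * 0.942 = 8384
80+: 20400 * 0.928 + 3200 * 0.276 = 18931 + 883 = 19814
Net migration: 0–19 − 170 → 4087; 20–39 + 60 → 8914; 40–59 − 310 → 12488; 60–79 + 30 → 8414; 80+ − 190 → 19624
Population now: 0–19=4087, 20–39=8914, 40–59=12488, 60–79=8414, 80+=19624
After projecting period 2:
Births: 8914 * 0.313 = 2790
20–39: 4087 * 0.952 = 3891
40–59: 8914 * 0.941 = 8388
60–79: 12488 * 0.942 = 11764
80+: 8414 * 0.928 + 19624 * 0.276 = 7808 + 5416 = 13224
Net migration: 0–19 − 170 → 2620; 20–39 + 60 → 3951; 40–59 − 310 → 8078; 60–79 + 30 → 11794; 80+ − 190 → 13034
Population now: 0–19=2620, 20–39=3951, 40–59=8078, 60–79=11794, 80+=13034
After projecting period 3:
Births: 3951 * 0.313 = 1237
20–39: 2620 * 0.952 = 2494
40–59: 3951 * 0.941 = 3718
60–79: 8078 * 0.942 = 7609
80+: 11794 * 0.928 + 13034 * 0.276 = 10945 + 3597 = 14542
Net migration: 0–19 − 170 → 1067; 20–39 + 60 → 2554; 40–59 − 310 → 3408; 60–79 + 30 → 7639; 80+ − 190 → 14352
Population now: 0–19=1067, 20–39=2554, 40–59=3408, 60–79=7639, 80+=14352
Total: 55400 → 29020; change = -26380; percentage change = -47.6%

-47.6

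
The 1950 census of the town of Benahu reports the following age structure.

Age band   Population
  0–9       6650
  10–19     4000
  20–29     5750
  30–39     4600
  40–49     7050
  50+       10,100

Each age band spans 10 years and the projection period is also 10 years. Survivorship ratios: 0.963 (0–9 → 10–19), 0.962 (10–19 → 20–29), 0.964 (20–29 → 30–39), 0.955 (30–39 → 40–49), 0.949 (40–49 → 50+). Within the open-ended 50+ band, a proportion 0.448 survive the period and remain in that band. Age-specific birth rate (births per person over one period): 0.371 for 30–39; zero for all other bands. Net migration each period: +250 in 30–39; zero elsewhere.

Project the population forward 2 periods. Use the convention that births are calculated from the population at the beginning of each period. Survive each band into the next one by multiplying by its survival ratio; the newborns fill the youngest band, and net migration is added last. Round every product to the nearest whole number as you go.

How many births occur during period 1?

Period 1:
Births: 4600 * 0.371 = 1707
10–19: 6650 * 0.963 = 6404
20–29: 4000 * 0.962 = 3848
30–39: 5750 * 0.964 = 5543
40–49: 4600 * 0.955 = 4393
50+: 7050 * 0.949 + 10100 * 0.448 = 6690 + 4525 = 11215
Net migration: 30–39 + 250 → 5793
End of period: [1707, 6404, 3848, 5793, 4393, 11215]

1707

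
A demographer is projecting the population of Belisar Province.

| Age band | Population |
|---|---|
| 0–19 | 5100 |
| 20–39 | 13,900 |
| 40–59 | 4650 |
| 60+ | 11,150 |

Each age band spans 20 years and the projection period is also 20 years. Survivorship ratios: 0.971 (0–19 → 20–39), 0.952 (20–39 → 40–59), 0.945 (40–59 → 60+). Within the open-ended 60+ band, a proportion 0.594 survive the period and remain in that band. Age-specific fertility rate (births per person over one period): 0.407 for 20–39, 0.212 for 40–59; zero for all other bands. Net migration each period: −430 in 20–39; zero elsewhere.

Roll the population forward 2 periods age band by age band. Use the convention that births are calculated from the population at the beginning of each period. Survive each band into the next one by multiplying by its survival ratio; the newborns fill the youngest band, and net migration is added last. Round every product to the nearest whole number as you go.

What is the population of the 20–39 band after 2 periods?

6020

Let group 1 be 0–19 through group 4 = 60+.
— Period 1 —
Births: 13900 * 0.407 = 5657, 4650 * 0.212 = 986 ⇒ total 6643
Group 2: 5100 * 0.971 = 4952
Group 3: 13900 * 0.952 = 13233
Group 4: 4650 * 0.945 + 11150 * 0.594 = 4394 + 6623 = 11017
Net migration: Group 2 − 430 → 4522
Population now: 0–19=6643, 20–39=4522, 40–59=13233, 60+=11017
— Period 2 —
Births: 4522 * 0.407 = 1840, 13233 * 0.212 = 2805 ⇒ total 4645
Group 2: 6643 * 0.971 = 6450
Group 3: 4522 * 0.952 = 4305
Group 4: 13233 * 0.945 + 11017 * 0.594 = 12505 + 6544 = 19049
Net migration: Group 2 − 430 → 6020
Population now: 0–19=4645, 20–39=6020, 40–59=4305, 60+=19049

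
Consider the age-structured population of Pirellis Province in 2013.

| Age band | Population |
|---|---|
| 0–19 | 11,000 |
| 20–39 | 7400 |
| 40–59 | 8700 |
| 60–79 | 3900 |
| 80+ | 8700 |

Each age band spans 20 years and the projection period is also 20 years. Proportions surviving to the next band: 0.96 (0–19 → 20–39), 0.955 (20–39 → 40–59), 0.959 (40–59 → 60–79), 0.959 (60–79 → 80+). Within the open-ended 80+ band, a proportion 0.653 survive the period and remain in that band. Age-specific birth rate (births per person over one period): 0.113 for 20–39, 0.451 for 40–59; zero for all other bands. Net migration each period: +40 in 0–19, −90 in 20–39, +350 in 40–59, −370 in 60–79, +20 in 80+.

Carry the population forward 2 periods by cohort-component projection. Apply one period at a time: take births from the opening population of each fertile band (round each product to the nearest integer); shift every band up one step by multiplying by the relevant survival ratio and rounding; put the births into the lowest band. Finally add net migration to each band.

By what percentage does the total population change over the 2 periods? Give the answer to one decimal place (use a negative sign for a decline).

— Period 1 —
Births: 7400 × 0.113 = 836 ; 8700 × 0.451 = 3924 → total 4760
20–39: 11000 × 0.96 = 10560
40–59: 7400 × 0.955 = 7067
60–79: 8700 × 0.959 = 8343
80+: 3900 × 0.959 + 8700 × 0.653 = 3740 + 5681 = 9421
Net migration: 0–19 + 40 → 4800; 20–39 − 90 → 10470; 40–59 + 350 → 7417; 60–79 − 370 → 7973; 80+ + 20 → 9441
Population now: 0–19=4800, 20–39=10470, 40–59=7417, 60–79=7973, 80+=9441
— Period 2 —
Births: 10470 × 0.113 = 1183 ; 7417 × 0.451 = 3345 → total 4528
20–39: 4800 × 0.96 = 4608
40–59: 10470 × 0.955 = 9999
60–79: 7417 × 0.959 = 7113
80+: 7973 × 0.959 + 9441 × 0.653 = 7646 + 6165 = 13811
Net migration: 0–19 + 40 → 4568; 20–39 − 90 → 4518; 40–59 + 350 → 10349; 60–79 − 370 → 6743; 80+ + 20 → 13831
Population now: 0–19=4568, 20–39=4518, 40–59=10349, 60–79=6743, 80+=13831
Total: 39700 → 40009; change = 309; percentage change = 0.8%

0.8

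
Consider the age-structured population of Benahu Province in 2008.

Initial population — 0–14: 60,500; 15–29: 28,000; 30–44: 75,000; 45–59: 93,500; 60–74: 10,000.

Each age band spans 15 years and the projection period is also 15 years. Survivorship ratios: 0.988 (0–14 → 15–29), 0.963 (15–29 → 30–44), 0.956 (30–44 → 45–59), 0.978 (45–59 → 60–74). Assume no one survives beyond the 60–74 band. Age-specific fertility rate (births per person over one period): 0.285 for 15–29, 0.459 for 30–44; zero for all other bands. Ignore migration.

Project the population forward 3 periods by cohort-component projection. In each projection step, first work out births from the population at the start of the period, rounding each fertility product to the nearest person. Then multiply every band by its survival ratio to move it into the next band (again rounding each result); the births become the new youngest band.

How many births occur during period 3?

38361

Period 1:
Births: 28000 × 0.285 = 7980  |  75000 × 0.459 = 34425 → total 42405
15–29: 60500 × 0.988 = 59774
30–44: 28000 × 0.963 = 26964
45–59: 75000 × 0.956 = 71700
60–74: 93500 × 0.978 = 91443
End of period: [42405, 59774, 26964, 71700, 91443]
Period 2:
Births: 59774 × 0.285 = 17036  |  26964 × 0.459 = 12376 → total 29412
15–29: 42405 × 0.988 = 41896
30–44: 59774 × 0.963 = 57562
45–59: 26964 × 0.956 = 25778
60–74: 71700 × 0.978 = 70123
End of period: [29412, 41896, 57562, 25778, 70123]
Period 3:
Births: 41896 × 0.285 = 11940  |  57562 × 0.459 = 26421 → total 38361
15–29: 29412 × 0.988 = 29059
30–44: 41896 × 0.963 = 40346
45–59: 57562 × 0.956 = 55029
60–74: 25778 × 0.978 = 25211
End of period: [38361, 29059, 40346, 55029, 25211]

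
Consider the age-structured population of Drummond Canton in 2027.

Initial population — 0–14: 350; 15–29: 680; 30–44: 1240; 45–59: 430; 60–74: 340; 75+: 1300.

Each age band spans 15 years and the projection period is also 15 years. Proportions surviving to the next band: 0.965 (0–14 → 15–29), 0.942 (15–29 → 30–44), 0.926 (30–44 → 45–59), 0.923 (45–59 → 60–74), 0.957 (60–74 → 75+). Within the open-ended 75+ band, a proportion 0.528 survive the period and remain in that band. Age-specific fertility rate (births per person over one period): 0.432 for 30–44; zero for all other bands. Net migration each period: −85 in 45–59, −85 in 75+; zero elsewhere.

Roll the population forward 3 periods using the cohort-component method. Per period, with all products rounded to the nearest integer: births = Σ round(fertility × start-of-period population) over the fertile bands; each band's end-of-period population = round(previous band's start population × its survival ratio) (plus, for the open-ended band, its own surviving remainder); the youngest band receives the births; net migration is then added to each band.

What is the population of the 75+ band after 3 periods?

Call the groups 1 to 6, youngest first.
After projecting period 1:
Births: 1240 × 0.432 = 536
Group 2: 350 × 0.965 = 338
Group 3: 680 × 0.942 = 641
Group 4: 1240 × 0.926 = 1148
Group 5: 430 × 0.923 = 397
Group 6: 340 × 0.957 + 1300 × 0.528 = 325 + 686 = 1011
Net migration: Group 4 − 85 → 1063; Group 6 − 85 → 926
→ [536, 338, 641, 1063, 397, 926]
After projecting period 2:
Births: 641 × 0.432 = 277
Group 2: 536 × 0.965 = 517
Group 3: 338 × 0.942 = 318
Group 4: 641 × 0.926 = 594
Group 5: 1063 × 0.923 = 981
Group 6: 397 × 0.957 + 926 × 0.528 = 380 + 489 = 869
Net migration: Group 4 − 85 → 509; Group 6 − 85 → 784
→ [277, 517, 318, 509, 981, 784]
After projecting period 3:
Births: 318 × 0.432 = 137
Group 2: 277 × 0.965 = 267
Group 3: 517 × 0.942 = 487
Group 4: 318 × 0.926 = 294
Group 5: 509 × 0.923 = 470
Group 6: 981 × 0.957 + 784 × 0.528 = 939 + 414 = 1353
Net migration: Group 4 − 85 → 209; Group 6 − 85 → 1268
→ [137, 267, 487, 209, 470, 1268]

1268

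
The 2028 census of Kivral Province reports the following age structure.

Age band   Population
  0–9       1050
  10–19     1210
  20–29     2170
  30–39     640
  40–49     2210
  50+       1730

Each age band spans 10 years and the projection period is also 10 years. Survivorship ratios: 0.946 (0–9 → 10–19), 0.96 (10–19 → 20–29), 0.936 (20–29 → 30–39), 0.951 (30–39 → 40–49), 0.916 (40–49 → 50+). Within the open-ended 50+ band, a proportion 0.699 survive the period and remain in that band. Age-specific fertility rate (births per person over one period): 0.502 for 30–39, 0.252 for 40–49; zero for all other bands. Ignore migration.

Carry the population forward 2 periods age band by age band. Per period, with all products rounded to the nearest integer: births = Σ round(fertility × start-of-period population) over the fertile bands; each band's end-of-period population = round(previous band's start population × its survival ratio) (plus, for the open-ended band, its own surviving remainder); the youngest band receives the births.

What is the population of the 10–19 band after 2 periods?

Period 1.
Births: 640 × 0.502 = 321 ; 2210 × 0.252 = 557 → 878
10–19: 1050 × 0.946 = 993
20–29: 1210 × 0.96 = 1162
30–39: 2170 × 0.936 = 2031
40–49: 640 × 0.951 = 609
50+: 2210 × 0.916 + 1730 × 0.699 = 2024 + 1209 = 3233
Population now: 0–9=878, 10–19=993, 20–29=1162, 30–39=2031, 40–49=609, 50+=3233
Period 2.
Births: 2031 × 0.502 = 1020 ; 609 × 0.252 = 153 → 1173
10–19: 878 × 0.946 = 831
20–29: 993 × 0.96 = 953
30–39: 1162 × 0.936 = 1088
40–49: 2031 × 0.951 = 1931
50+: 609 × 0.916 + 3233 × 0.699 = 558 + 2260 = 2818
Population now: 0–9=1173, 10–19=831, 20–29=953, 30–39=1088, 40–49=1931, 50+=2818

831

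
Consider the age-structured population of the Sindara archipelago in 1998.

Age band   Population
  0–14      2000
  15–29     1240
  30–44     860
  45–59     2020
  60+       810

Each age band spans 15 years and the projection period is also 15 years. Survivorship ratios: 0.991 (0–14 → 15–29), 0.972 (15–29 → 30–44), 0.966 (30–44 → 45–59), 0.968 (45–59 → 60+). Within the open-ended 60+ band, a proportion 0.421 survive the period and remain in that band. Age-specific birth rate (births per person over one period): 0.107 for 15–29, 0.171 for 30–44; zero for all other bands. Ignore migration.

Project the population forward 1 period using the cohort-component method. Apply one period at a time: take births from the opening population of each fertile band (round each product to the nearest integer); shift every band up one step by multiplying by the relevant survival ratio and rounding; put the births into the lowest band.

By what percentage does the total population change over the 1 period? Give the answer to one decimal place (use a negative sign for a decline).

-4.8

(Bands numbered youngest = 1 to oldest = 5.)
[period 1]
Births: 1240 × 0.107 = 133 ; 860 × 0.171 = 147 ⇒ total 280
Band 2: 2000 × 0.991 = 1982
Band 3: 1240 × 0.972 = 1205
Band 4: 860 × 0.966 = 831
Band 5: 2020 × 0.968 + 810 × 0.421 = 1955 + 341 = 2296
End of period: [280, 1982, 1205, 831, 2296]
Total: 6930 → 6594; change = -336; percentage change = -4.8%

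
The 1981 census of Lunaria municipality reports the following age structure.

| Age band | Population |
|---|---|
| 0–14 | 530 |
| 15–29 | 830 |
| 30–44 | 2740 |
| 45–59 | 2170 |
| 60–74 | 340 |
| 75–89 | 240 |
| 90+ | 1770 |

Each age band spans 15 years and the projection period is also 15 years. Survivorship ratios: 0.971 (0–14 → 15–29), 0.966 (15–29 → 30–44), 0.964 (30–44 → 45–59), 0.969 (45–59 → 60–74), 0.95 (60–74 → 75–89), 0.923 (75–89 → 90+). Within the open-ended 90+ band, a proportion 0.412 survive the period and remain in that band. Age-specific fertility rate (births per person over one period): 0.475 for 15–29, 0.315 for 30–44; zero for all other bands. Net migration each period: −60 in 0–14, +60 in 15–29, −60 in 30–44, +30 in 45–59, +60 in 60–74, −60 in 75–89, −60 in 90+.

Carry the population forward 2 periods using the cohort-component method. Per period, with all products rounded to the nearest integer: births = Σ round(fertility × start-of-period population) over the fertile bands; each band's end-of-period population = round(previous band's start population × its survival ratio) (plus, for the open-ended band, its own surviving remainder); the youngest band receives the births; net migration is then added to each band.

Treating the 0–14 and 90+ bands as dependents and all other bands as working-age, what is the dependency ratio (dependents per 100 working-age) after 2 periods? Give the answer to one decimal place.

14.0

After projecting period 1:
Births: 830 × 0.475 = 394 ; 2740 × 0.315 = 863 → total 1257
15–29: 530 × 0.971 = 515
30–44: 830 × 0.966 = 802
45–59: 2740 × 0.964 = 2641
60–74: 2170 × 0.969 = 2103
75–89: 340 × 0.95 = 323
90+: 240 × 0.923 + 1770 × 0.412 = 222 + 729 = 951
Net migration: 0–14 − 60 → 1197; 15–29 + 60 → 575; 30–44 − 60 → 742; 45–59 + 30 → 2671; 60–74 + 60 → 2163; 75–89 − 60 → 263; 90+ − 60 → 891
Giving 1197 / 575 / 742 / 2671 / 2163 / 263 / 891.
After projecting period 2:
Births: 575 × 0.475 = 273 ; 742 × 0.315 = 234 → total 507
15–29: 1197 × 0.971 = 1162
30–44: 575 × 0.966 = 555
45–59: 742 × 0.964 = 715
60–74: 2671 × 0.969 = 2588
75–89: 2163 × 0.95 = 2055
90+: 263 × 0.923 + 891 × 0.412 = 243 + 367 = 610
Net migration: 0–14 − 60 → 447; 15–29 + 60 → 1222; 30–44 − 60 → 495; 45–59 + 30 → 745; 60–74 + 60 → 2648; 75–89 − 60 → 1995; 90+ − 60 → 550
Giving 447 / 1222 / 495 / 745 / 2648 / 1995 / 550.
Dependents (band 0–14 + band 90+) = 447 + 550 = 997; working-age = 7105; ratio = 997/7105 × 100 = 14.0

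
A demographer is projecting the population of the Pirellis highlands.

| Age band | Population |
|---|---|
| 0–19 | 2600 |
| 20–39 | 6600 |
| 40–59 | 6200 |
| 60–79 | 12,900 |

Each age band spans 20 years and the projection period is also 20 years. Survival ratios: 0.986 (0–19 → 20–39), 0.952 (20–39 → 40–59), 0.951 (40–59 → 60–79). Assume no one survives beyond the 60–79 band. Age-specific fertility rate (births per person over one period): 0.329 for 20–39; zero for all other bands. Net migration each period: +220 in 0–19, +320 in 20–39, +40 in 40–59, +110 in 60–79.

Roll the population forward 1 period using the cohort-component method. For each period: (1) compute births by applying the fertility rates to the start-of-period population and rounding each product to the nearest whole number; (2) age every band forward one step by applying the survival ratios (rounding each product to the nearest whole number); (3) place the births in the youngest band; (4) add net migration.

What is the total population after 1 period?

17604

Call the bands 1 to 4, youngest first.
— Period 1 —
Births: 6600 * 0.329 = 2171
Band 2: 2600 * 0.986 = 2564
Band 3: 6600 * 0.952 = 6283
Band 4: 6200 * 0.951 = 5896
Net migration: Band 1 + 220 → 2391; Band 2 + 320 → 2884; Band 3 + 40 → 6323; Band 4 + 110 → 6006
Giving 2391 / 2884 / 6323 / 6006.
Total after period 1: 2391 + 2884 + 6323 + 6006 = 17604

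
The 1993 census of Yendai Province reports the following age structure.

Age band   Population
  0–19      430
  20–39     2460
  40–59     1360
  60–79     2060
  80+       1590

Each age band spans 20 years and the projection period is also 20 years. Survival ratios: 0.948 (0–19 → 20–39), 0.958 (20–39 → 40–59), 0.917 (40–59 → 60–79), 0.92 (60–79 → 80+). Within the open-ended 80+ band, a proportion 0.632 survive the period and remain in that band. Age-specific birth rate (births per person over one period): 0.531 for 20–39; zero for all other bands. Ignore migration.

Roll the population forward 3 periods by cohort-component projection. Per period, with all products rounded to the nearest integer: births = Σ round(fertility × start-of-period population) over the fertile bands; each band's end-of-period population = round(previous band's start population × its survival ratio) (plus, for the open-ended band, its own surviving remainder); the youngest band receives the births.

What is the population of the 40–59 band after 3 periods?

Let band 1 be 0–19 through band 5 = 80+.
Period 1:
Births: 2460 × 0.531 = 1306
Band 2: 430 × 0.948 = 408
Band 3: 2460 × 0.958 = 2357
Band 4: 1360 × 0.917 = 1247
Band 5: 2060 × 0.92 + 1590 × 0.632 = 1895 + 1005 = 2900
End of period: [1306, 408, 2357, 1247, 2900]
Period 2:
Births: 408 × 0.531 = 217
Band 2: 1306 × 0.948 = 1238
Band 3: 408 × 0.958 = 391
Band 4: 2357 × 0.917 = 2161
Band 5: 1247 × 0.92 + 2900 × 0.632 = 1147 + 1833 = 2980
End of period: [217, 1238, 391, 2161, 2980]
Period 3:
Births: 1238 × 0.531 = 657
Band 2: 217 × 0.948 = 206
Band 3: 1238 × 0.958 = 1186
Band 4: 391 × 0.917 = 359
Band 5: 2161 × 0.92 + 2980 × 0.632 = 1988 + 1883 = 3871
End of period: [657, 206, 1186, 359, 3871]

1186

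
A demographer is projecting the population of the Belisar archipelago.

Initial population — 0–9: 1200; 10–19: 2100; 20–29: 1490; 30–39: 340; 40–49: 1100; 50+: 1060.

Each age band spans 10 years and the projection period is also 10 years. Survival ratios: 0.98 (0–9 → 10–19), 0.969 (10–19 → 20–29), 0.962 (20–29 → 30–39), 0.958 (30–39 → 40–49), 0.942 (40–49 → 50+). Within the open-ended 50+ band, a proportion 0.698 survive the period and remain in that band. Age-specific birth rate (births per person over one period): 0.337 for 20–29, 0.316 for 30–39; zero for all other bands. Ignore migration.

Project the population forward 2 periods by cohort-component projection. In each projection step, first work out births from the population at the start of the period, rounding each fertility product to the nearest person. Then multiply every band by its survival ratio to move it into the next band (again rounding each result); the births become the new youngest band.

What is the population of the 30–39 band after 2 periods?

1958

Period 1:
Births: 1490 * 0.337 = 502  |  340 * 0.316 = 107 → total 609
10–19: 1200 * 0.98 = 1176
20–29: 2100 * 0.969 = 2035
30–39: 1490 * 0.962 = 1433
40–49: 340 * 0.958 = 326
50+: 1100 * 0.942 + 1060 * 0.698 = 1036 + 740 = 1776
Giving 609 / 1176 / 2035 / 1433 / 326 / 1776.
Period 2:
Births: 2035 * 0.337 = 686  |  1433 * 0.316 = 453 → total 1139
10–19: 609 * 0.98 = 597
20–29: 1176 * 0.969 = 1140
30–39: 2035 * 0.962 = 1958
40–49: 1433 * 0.958 = 1373
50+: 326 * 0.942 + 1776 * 0.698 = 307 + 1240 = 1547
Giving 1139 / 597 / 1140 / 1958 / 1373 / 1547.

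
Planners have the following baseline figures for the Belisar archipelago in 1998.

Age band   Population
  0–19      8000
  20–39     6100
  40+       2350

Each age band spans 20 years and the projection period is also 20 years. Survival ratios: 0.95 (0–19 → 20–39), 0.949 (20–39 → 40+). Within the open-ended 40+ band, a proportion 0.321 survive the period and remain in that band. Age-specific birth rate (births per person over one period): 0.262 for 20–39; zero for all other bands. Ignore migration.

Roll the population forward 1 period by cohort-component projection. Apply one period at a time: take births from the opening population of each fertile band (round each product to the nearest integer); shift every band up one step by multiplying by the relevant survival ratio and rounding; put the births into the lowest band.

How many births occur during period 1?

1598

Let group 1 be 0–19 through group 3 = 40+.
[period 1]
Births: 6100 × 0.262 = 1598
Group 2: 8000 × 0.95 = 7600
Group 3: 6100 × 0.949 + 2350 × 0.321 = 5789 + 754 = 6543
→ [1598, 7600, 6543]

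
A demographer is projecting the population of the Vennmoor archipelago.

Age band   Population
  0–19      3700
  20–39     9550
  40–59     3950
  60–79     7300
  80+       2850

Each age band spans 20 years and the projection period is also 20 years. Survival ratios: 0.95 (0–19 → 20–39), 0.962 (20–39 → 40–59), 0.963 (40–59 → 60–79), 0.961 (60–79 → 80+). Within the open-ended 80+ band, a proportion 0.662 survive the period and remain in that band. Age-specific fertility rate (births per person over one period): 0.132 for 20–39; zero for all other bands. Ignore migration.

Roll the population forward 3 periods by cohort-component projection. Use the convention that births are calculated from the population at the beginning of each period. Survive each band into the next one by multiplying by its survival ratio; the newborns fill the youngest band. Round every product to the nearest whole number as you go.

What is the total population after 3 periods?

19830

Call the groups 1 to 5, youngest first.
Period 1:
Births: 9550 × 0.132 = 1261
Group 2: 3700 × 0.95 = 3515
Group 3: 9550 × 0.962 = 9187
Group 4: 3950 × 0.963 = 3804
Group 5: 7300 × 0.961 + 2850 × 0.662 = 7015 + 1887 = 8902
Giving 1261 / 3515 / 9187 / 3804 / 8902.
Period 2:
Births: 3515 × 0.132 = 464
Group 2: 1261 × 0.95 = 1198
Group 3: 3515 × 0.962 = 3381
Group 4: 9187 × 0.963 = 8847
Group 5: 3804 × 0.961 + 8902 × 0.662 = 3656 + 5893 = 9549
Giving 464 / 1198 / 3381 / 8847 / 9549.
Period 3:
Births: 1198 × 0.132 = 158
Group 2: 464 × 0.95 = 441
Group 3: 1198 × 0.962 = 1152
Group 4: 3381 × 0.963 = 3256
Group 5: 8847 × 0.961 + 9549 × 0.662 = 8502 + 6321 = 14823
Giving 158 / 441 / 1152 / 3256 / 14823.
Total after period 3: 158 + 441 + 1152 + 3256 + 14823 = 19830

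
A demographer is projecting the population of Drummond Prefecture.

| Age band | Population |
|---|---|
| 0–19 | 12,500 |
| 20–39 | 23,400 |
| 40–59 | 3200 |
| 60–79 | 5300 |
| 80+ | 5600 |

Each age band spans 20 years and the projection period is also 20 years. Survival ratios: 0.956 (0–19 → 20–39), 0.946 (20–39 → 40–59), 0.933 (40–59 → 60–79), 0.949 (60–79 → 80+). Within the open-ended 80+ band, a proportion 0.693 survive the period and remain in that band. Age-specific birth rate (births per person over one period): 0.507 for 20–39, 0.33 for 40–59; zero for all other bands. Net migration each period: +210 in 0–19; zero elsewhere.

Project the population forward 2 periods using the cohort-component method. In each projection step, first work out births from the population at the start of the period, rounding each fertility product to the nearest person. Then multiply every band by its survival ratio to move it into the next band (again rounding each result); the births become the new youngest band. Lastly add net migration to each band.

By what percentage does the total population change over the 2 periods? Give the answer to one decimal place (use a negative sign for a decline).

34.2

Let band 1 be 0–19 through band 5 = 80+.
After projecting period 1:
Births: 23400 × 0.507 = 11864, 3200 × 0.33 = 1056 ⇒ total 12920
Band 2: 12500 × 0.956 = 11950
Band 3: 23400 × 0.946 = 22136
Band 4: 3200 × 0.933 = 2986
Band 5: 5300 × 0.949 + 5600 × 0.693 = 5030 + 3881 = 8911
Net migration: Band 1 + 210 → 13130
Giving 13130 / 11950 / 22136 / 2986 / 8911.
After projecting period 2:
Births: 11950 × 0.507 = 6059, 22136 × 0.33 = 7305 ⇒ total 13364
Band 2: 13130 × 0.956 = 12552
Band 3: 11950 × 0.946 = 11305
Band 4: 22136 × 0.933 = 20653
Band 5: 2986 × 0.949 + 8911 × 0.693 = 2834 + 6175 = 9009
Net migration: Band 1 + 210 → 13574
Giving 13574 / 12552 / 11305 / 20653 / 9009.
Total: 50000 → 67093; change = 17093; percentage change = 34.2%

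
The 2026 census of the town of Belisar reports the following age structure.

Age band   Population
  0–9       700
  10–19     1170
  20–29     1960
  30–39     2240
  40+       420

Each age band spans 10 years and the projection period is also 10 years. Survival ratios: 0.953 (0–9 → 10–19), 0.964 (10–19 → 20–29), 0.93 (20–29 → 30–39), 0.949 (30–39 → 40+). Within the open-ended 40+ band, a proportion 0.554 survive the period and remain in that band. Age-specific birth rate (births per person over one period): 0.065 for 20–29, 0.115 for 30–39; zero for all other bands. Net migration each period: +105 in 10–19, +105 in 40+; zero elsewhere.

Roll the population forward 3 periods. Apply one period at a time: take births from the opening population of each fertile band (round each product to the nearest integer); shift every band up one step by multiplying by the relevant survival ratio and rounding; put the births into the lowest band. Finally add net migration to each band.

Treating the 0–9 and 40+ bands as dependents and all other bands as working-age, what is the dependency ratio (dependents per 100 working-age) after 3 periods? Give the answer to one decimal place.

199.9

— Period 1 —
Births: 1960 × 0.065 = 127, 2240 × 0.115 = 258 ⇒ total 385
10–19: 700 × 0.953 = 667
20–29: 1170 × 0.964 = 1128
30–39: 1960 × 0.93 = 1823
40+: 2240 × 0.949 + 420 × 0.554 = 2126 + 233 = 2359
Net migration: 10–19 + 105 → 772; 40+ + 105 → 2464
Population now: 0–9=385, 10–19=772, 20–29=1128, 30–39=1823, 40+=2464
— Period 2 —
Births: 1128 × 0.065 = 73, 1823 × 0.115 = 210 ⇒ total 283
10–19: 385 × 0.953 = 367
20–29: 772 × 0.964 = 744
30–39: 1128 × 0.93 = 1049
40+: 1823 × 0.949 + 2464 × 0.554 = 1730 + 1365 = 3095
Net migration: 10–19 + 105 → 472; 40+ + 105 → 3200
Population now: 0–9=283, 10–19=472, 20–29=744, 30–39=1049, 40+=3200
— Period 3 —
Births: 744 × 0.065 = 48, 1049 × 0.115 = 121 ⇒ total 169
10–19: 283 × 0.953 = 270
20–29: 472 × 0.964 = 455
30–39: 744 × 0.93 = 692
40+: 1049 × 0.949 + 3200 × 0.554 = 996 + 1773 = 2769
Net migration: 10–19 + 105 → 375; 40+ + 105 → 2874
Population now: 0–9=169, 10–19=375, 20–29=455, 30–39=692, 40+=2874
Dependents (band 0–9 + band 40+) = 169 + 2874 = 3043; working-age = 1522; ratio = 3043/1522 × 100 = 199.9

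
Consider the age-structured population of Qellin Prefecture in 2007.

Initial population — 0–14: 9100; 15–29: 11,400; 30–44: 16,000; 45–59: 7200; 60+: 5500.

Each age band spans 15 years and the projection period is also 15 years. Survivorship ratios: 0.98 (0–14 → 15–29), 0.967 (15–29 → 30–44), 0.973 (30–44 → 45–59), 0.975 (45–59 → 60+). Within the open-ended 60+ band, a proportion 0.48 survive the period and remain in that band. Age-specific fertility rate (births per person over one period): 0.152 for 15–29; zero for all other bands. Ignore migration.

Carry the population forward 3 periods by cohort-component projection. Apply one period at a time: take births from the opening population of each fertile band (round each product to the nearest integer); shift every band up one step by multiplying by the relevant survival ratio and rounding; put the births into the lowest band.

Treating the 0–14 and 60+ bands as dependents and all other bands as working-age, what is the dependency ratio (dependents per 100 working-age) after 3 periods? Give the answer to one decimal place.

(Bands numbered youngest = 1 to oldest = 5.)
After projecting period 1:
Births: 11400 × 0.152 = 1733
Band 2: 9100 × 0.98 = 8918
Band 3: 11400 × 0.967 = 11024
Band 4: 16000 × 0.973 = 15568
Band 5: 7200 × 0.975 + 5500 × 0.48 = 7020 + 2640 = 9660
→ [1733, 8918, 11024, 15568, 9660]
After projecting period 2:
Births: 8918 × 0.152 = 1356
Band 2: 1733 × 0.98 = 1698
Band 3: 8918 × 0.967 = 8624
Band 4: 11024 × 0.973 = 10726
Band 5: 15568 × 0.975 + 9660 × 0.48 = 15179 + 4637 = 19816
→ [1356, 1698, 8624, 10726, 19816]
After projecting period 3:
Births: 1698 × 0.152 = 258
Band 2: 1356 × 0.98 = 1329
Band 3: 1698 × 0.967 = 1642
Band 4: 8624 × 0.973 = 8391
Band 5: 10726 × 0.975 + 19816 × 0.48 = 10458 + 9512 = 19970
→ [258, 1329, 1642, 8391, 19970]
Dependents (band 0–14 + band 60+) = 258 + 19970 = 20228; working-age = 11362; ratio = 20228/11362 × 100 = 178.0

178.0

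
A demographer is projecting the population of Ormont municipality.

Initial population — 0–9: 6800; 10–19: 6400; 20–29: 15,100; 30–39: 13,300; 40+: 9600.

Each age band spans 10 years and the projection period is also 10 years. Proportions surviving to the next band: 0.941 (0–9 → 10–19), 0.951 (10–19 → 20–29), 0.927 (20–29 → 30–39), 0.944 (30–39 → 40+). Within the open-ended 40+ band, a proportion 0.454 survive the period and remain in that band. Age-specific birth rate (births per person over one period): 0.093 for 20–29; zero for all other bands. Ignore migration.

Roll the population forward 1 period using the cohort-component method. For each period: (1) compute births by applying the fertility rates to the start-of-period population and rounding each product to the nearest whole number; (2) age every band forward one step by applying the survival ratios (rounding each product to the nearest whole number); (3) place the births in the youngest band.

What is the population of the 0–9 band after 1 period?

Numbering the bands 1..5 from youngest to oldest:
Period 1:
Births: 15100 × 0.093 = 1404
Band 2: 6800 × 0.941 = 6399
Band 3: 6400 × 0.951 = 6086
Band 4: 15100 × 0.927 = 13998
Band 5: 13300 × 0.944 + 9600 × 0.454 = 12555 + 4358 = 16913
Population now: 0–9=1404, 10–19=6399, 20–29=6086, 30–39=13998, 40+=16913

1404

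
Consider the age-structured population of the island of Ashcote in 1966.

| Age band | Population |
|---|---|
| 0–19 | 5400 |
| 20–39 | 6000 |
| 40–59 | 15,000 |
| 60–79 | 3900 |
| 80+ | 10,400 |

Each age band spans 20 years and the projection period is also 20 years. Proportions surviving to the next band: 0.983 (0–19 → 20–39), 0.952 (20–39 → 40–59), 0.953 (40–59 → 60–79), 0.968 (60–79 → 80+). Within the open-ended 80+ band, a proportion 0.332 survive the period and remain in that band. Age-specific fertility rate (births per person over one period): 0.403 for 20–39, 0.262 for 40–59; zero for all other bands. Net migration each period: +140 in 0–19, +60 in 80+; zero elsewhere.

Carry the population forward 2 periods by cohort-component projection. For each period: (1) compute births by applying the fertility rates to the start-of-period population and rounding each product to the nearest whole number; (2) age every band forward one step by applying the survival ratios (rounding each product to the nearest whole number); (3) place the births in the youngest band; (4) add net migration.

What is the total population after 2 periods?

36969

Let group 1 be 0–19 through group 5 = 80+.
— Period 1 —
Births: 6000 * 0.403 = 2418 ; 15000 * 0.262 = 3930 — total 6348
Group 2: 5400 * 0.983 = 5308
Group 3: 6000 * 0.952 = 5712
Group 4: 15000 * 0.953 = 14295
Group 5: 3900 * 0.968 + 10400 * 0.332 = 3775 + 3453 = 7228
Net migration: Group 1 + 140 → 6488; Group 5 + 60 → 7288
End of period: [6488, 5308, 5712, 14295, 7288]
— Period 2 —
Births: 5308 * 0.403 = 2139 ; 5712 * 0.262 = 1497 — total 3636
Group 2: 6488 * 0.983 = 6378
Group 3: 5308 * 0.952 = 5053
Group 4: 5712 * 0.953 = 5444
Group 5: 14295 * 0.968 + 7288 * 0.332 = 13838 + 2420 = 16258
Net migration: Group 1 + 140 → 3776; Group 5 + 60 → 16318
End of period: [3776, 6378, 5053, 5444, 16318]
Total after period 2: 3776 + 6378 + 5053 + 5444 + 16318 = 36969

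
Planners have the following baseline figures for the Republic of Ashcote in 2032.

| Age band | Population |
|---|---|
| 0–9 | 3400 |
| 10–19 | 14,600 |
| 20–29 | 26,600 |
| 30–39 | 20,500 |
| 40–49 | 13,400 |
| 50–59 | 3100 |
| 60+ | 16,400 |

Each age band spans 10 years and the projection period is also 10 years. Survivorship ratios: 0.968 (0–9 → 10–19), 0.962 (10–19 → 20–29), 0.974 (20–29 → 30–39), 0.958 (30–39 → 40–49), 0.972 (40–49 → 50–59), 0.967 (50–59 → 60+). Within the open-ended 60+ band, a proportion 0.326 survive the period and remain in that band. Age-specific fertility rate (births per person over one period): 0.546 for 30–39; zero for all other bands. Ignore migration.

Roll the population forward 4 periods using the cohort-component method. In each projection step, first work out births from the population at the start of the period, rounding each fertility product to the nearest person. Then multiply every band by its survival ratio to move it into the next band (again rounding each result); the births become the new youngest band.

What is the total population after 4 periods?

78905

Period 1:
Births: 20500 × 0.546 = 11193
10–19: 3400 × 0.968 = 3291
20–29: 14600 × 0.962 = 14045
30–39: 26600 × 0.974 = 25908
40–49: 20500 × 0.958 = 19639
50–59: 13400 × 0.972 = 13025
60+: 3100 × 0.967 + 16400 × 0.326 = 2998 + 5346 = 8344
End of period: [11193, 3291, 14045, 25908, 19639, 13025, 8344]
Period 2:
Births: 25908 × 0.546 = 14146
10–19: 11193 × 0.968 = 10835
20–29: 3291 × 0.962 = 3166
30–39: 14045 × 0.974 = 13680
40–49: 25908 × 0.958 = 24820
50–59: 19639 × 0.972 = 19089
60+: 13025 × 0.967 + 8344 × 0.326 = 12595 + 2720 = 15315
End of period: [14146, 10835, 3166, 13680, 24820, 19089, 15315]
Period 3:
Births: 13680 × 0.546 = 7469
10–19: 14146 × 0.968 = 13693
20–29: 10835 × 0.962 = 10423
30–39: 3166 × 0.974 = 3084
40–49: 13680 × 0.958 = 13105
50–59: 24820 × 0.972 = 24125
60+: 19089 × 0.967 + 15315 × 0.326 = 18459 + 4993 = 23452
End of period: [7469, 13693, 10423, 3084, 13105, 24125, 23452]
Period 4:
Births: 3084 × 0.546 = 1684
10–19: 7469 × 0.968 = 7230
20–29: 13693 × 0.962 = 13173
30–39: 10423 × 0.974 = 10152
40–49: 3084 × 0.958 = 2954
50–59: 13105 × 0.972 = 12738
60+: 24125 × 0.967 + 23452 × 0.326 = 23329 + 7645 = 30974
End of period: [1684, 7230, 13173, 10152, 2954, 12738, 30974]
Total after period 4: 1684 + 7230 + 13173 + 10152 + 2954 + 12738 + 30974 = 78905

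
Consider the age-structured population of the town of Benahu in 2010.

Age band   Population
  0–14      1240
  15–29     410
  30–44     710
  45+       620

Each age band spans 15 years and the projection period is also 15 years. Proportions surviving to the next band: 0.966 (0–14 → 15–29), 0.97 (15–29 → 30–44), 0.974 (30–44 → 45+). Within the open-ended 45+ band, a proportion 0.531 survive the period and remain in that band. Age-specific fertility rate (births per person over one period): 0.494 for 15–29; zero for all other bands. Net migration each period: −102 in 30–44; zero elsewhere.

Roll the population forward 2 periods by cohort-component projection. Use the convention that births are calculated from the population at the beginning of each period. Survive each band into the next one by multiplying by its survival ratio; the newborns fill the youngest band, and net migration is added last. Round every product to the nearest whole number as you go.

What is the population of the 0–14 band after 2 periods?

592

Period 1.
Births: 410 * 0.494 = 203
15–29: 1240 * 0.966 = 1198
30–44: 410 * 0.97 = 398
45+: 710 * 0.974 + 620 * 0.531 = 692 + 329 = 1021
Net migration: 30–44 − 102 → 296
Population now: 0–14=203, 15–29=1198, 30–44=296, 45+=1021
Period 2.
Births: 1198 * 0.494 = 592
15–29: 203 * 0.966 = 196
30–44: 1198 * 0.97 = 1162
45+: 296 * 0.974 + 1021 * 0.531 = 288 + 542 = 830
Net migration: 30–44 − 102 → 1060
Population now: 0–14=592, 15–29=196, 30–44=1060, 45+=830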